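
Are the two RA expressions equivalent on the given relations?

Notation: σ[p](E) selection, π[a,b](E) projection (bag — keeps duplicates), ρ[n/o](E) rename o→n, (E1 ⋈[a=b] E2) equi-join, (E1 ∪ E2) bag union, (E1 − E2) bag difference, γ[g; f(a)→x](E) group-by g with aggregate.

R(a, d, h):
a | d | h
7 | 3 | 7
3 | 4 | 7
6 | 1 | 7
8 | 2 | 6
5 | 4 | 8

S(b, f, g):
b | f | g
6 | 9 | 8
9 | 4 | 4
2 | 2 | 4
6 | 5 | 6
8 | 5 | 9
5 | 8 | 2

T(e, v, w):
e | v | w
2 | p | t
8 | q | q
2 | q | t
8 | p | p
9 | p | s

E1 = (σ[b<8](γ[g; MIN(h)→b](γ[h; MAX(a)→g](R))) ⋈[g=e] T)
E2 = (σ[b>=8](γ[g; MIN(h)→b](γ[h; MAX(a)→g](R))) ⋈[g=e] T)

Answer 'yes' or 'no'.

E1 stepwise |·|:
  R → 5
  γ[h; MAX(a)→g](R) → 3
  γ[g; MIN(h)→b](γ[h; MAX(a)→g](R)) → 3
  σ[b<8](γ[g; MIN(h)→b](γ[h; MAX(a)→g](R))) → 2
  T → 5
  (σ[b<8](γ[g; MIN(h)→b](γ[h; MAX(a)→g](R))) ⋈[g=e] T) → 2
E2 stepwise |·|:
  R → 5
  γ[h; MAX(a)→g](R) → 3
  γ[g; MIN(h)→b](γ[h; MAX(a)→g](R)) → 3
  σ[b>=8](γ[g; MIN(h)→b](γ[h; MAX(a)→g](R))) → 1
  T → 5
  (σ[b>=8](γ[g; MIN(h)→b](γ[h; MAX(a)→g](R))) ⋈[g=e] T) → 0

E1 result:
g | b | e | v | w
8 | 6 | 8 | p | p
8 | 6 | 8 | q | q
E2 result:
g | b | e | v | w
(0 rows)
Witness: (8, 6, 8, 'q', 'q') appears 1× in E1 but 0× in E2.

no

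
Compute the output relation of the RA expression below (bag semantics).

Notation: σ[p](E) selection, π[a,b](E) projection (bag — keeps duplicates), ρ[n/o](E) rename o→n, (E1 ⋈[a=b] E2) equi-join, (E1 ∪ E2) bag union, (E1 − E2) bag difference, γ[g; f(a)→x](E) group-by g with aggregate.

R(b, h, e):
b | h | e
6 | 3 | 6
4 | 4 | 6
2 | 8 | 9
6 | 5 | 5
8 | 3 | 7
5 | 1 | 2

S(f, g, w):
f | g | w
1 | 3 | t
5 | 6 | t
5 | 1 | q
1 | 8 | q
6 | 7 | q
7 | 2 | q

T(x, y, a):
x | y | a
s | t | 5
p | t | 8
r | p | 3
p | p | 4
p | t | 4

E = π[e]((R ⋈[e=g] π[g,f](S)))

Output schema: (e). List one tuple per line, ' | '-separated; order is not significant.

Row counts bottom-up:
  R → 6
  S → 6
  π[g,f](S) → 6
  (R ⋈[e=g] π[g,f](S)) → 4
  π[e]((R ⋈[e=g] π[g,f](S))) → 4

== RESULT ==
e
2
6
6
7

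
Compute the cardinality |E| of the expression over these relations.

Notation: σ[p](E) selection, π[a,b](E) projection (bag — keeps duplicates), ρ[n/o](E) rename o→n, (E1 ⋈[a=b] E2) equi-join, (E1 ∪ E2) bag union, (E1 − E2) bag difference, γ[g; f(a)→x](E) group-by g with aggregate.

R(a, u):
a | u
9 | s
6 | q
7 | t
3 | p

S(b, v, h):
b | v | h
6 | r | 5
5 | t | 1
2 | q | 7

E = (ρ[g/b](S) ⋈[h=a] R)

Per-node cardinality:
  S → 3
  ρ[g/b](S) → 3
  R → 4
  (ρ[g/b](S) ⋈[h=a] R) → 1

|E| = 1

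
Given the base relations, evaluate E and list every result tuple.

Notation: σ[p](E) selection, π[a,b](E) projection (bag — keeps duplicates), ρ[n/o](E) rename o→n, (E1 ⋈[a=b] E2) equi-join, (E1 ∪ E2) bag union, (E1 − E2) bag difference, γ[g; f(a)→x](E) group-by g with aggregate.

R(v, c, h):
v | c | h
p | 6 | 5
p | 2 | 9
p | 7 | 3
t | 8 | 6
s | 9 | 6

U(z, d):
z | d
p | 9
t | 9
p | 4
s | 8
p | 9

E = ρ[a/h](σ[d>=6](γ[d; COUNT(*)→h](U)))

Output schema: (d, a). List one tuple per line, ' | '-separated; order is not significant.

Row counts bottom-up:
  U → 5
  γ[d; COUNT(*)→h](U) → 3
  σ[d>=6](γ[d; COUNT(*)→h](U)) → 2
  ρ[a/h](σ[d>=6](γ[d; COUNT(*)→h](U))) → 2

== RESULT ==
d | a
8 | 1
9 | 3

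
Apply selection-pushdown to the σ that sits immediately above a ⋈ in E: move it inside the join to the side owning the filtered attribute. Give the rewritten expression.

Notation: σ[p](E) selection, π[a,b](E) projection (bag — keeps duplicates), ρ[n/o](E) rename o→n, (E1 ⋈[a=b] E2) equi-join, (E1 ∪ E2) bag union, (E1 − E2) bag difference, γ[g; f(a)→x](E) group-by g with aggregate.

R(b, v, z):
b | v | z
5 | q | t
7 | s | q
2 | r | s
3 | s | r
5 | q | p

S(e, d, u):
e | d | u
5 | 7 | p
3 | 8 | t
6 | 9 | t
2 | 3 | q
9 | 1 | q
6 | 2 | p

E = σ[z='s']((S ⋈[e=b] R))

σ filters on z, owned by the right side.
E' = (S ⋈[e=b] σ[z='s'](R))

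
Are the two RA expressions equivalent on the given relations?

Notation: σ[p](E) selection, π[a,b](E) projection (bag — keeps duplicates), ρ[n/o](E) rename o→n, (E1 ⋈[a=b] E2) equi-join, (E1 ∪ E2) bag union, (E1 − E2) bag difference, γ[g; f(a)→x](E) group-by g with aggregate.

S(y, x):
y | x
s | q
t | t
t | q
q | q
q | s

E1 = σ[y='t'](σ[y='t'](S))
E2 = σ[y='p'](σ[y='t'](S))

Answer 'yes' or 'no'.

E1 subexpression sizes:
  S → 5
  σ[y='t'](S) → 2
  σ[y='t'](σ[y='t'](S)) → 2
E2 subexpression sizes:
  S → 5
  σ[y='t'](S) → 2
  σ[y='p'](σ[y='t'](S)) → 0

E1 result:
y | x
t | q
t | t
E2 result:
y | x
(0 rows)
Witness: ('t', 't') appears 1× in E1 but 0× in E2.

no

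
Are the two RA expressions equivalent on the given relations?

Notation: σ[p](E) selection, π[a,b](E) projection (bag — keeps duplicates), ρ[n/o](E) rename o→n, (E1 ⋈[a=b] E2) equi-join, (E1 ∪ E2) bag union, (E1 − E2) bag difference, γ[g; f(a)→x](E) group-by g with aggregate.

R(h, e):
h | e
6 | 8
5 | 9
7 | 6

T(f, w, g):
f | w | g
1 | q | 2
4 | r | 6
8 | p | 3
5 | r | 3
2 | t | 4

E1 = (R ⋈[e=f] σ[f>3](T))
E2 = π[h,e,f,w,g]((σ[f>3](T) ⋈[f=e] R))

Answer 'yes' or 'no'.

E1 subexpression sizes:
  R → 3
  T → 5
  σ[f>3](T) → 3
  (R ⋈[e=f] σ[f>3](T)) → 1
E2 subexpression sizes:
  T → 5
  σ[f>3](T) → 3
  R → 3
  (σ[f>3](T) ⋈[f=e] R) → 1
  π[h,e,f,w,g]((σ[f>3](T) ⋈[f=e] R)) → 1

E1 and E2 produce the same multiset:
h | e | f | w | g
6 | 8 | 8 | p | 3

yes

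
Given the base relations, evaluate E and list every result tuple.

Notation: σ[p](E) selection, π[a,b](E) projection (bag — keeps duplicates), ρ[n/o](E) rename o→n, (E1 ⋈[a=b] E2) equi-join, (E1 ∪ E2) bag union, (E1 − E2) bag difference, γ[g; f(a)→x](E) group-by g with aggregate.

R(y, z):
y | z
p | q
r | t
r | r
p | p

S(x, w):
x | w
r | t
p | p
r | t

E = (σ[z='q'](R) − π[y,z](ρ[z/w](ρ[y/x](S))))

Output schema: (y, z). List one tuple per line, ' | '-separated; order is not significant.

Row counts bottom-up:
  R → 4
  σ[z='q'](R) → 1
  S → 3
  ρ[y/x](S) → 3
  ρ[z/w](ρ[y/x](S)) → 3
  π[y,z](ρ[z/w](ρ[y/x](S))) → 3
  (σ[z='q'](R) − π[y,z](ρ[z/w](ρ[y/x](S)))) → 1

== RESULT ==
y | z
p | q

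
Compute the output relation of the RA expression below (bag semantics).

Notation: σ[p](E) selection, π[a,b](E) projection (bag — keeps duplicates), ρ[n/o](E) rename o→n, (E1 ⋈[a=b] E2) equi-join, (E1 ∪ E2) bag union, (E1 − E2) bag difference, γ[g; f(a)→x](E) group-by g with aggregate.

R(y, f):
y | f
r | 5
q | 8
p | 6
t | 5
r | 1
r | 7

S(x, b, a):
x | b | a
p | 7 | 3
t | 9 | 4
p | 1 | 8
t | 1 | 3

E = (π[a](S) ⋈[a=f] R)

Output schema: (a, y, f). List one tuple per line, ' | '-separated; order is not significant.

Stepwise |·|:
  S → 4
  π[a](S) → 4
  R → 6
  (π[a](S) ⋈[a=f] R) → 1

== RESULT ==
a | y | f
8 | q | 8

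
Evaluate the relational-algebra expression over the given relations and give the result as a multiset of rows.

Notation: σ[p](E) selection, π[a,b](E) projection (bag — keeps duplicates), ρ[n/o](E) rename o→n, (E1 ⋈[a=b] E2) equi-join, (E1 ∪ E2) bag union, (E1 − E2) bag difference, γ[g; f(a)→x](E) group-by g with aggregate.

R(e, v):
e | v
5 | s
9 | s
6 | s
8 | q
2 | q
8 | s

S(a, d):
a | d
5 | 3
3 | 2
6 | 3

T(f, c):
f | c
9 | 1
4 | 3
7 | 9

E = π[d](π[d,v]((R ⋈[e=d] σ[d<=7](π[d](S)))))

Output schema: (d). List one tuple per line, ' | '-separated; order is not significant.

Per-node cardinality:
  R → 6
  S → 3
  π[d](S) → 3
  σ[d<=7](π[d](S)) → 3
  (R ⋈[e=d] σ[d<=7](π[d](S))) → 1
  π[d,v]((R ⋈[e=d] σ[d<=7](π[d](S)))) → 1
  π[d](π[d,v]((R ⋈[e=d] σ[d<=7](π[d](S))))) → 1

== RESULT ==
d
2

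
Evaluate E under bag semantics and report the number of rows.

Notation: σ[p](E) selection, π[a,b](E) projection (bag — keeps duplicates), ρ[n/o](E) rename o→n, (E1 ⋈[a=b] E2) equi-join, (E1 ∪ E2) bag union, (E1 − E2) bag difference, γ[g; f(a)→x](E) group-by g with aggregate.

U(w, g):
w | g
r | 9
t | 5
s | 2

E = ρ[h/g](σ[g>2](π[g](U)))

Per-node cardinality:
  U → 3
  π[g](U) → 3
  σ[g>2](π[g](U)) → 2
  ρ[h/g](σ[g>2](π[g](U))) → 2

|E| = 2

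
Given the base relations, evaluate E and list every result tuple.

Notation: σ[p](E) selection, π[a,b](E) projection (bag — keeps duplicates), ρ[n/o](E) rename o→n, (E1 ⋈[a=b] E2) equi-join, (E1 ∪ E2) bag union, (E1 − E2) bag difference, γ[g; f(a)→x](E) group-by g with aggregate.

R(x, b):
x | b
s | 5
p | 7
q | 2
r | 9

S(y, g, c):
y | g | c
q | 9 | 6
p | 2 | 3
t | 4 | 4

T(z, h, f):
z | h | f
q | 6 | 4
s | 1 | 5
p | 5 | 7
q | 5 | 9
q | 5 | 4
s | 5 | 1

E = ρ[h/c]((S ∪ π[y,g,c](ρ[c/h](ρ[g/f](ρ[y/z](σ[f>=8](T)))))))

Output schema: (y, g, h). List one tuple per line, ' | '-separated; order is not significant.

Subexpression sizes:
  S → 3
  T → 6
  σ[f>=8](T) → 1
  ρ[y/z](σ[f>=8](T)) → 1
  ρ[g/f](ρ[y/z](σ[f>=8](T))) → 1
  ρ[c/h](ρ[g/f](ρ[y/z](σ[f>=8](T)))) → 1
  π[y,g,c](ρ[c/h](ρ[g/f](ρ[y/z](σ[f>=8](T))))) → 1
  (S ∪ π[y,g,c](ρ[c/h](ρ[g/f](ρ[y/z](σ[f>=8](T)))))) → 4
  ρ[h/c]((S ∪ π[y,g,c](ρ[c/h](ρ[g/f](ρ[y/z](σ[f>=8](T))))))) → 4

== RESULT ==
y | g | h
p | 2 | 3
q | 9 | 5
q | 9 | 6
t | 4 | 4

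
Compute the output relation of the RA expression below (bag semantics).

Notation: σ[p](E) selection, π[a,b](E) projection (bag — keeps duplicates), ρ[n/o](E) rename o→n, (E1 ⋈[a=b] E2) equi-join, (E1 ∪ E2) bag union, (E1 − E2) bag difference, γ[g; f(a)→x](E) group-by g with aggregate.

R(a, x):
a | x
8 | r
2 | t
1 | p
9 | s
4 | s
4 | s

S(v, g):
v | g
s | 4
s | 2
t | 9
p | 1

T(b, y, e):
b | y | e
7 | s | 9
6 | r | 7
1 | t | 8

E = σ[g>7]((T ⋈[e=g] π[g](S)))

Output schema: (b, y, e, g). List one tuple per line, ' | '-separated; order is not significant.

Stepwise |·|:
  T → 3
  S → 4
  π[g](S) → 4
  (T ⋈[e=g] π[g](S)) → 1
  σ[g>7]((T ⋈[e=g] π[g](S))) → 1

== RESULT ==
b | y | e | g
7 | s | 9 | 9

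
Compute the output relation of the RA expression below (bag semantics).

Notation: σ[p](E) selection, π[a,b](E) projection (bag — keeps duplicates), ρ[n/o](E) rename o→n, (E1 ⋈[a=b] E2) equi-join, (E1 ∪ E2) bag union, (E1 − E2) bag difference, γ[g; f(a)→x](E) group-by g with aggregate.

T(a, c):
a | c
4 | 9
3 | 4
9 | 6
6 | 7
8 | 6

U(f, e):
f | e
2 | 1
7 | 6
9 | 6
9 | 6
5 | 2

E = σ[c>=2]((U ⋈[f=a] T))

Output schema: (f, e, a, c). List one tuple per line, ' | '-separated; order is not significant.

Per-node cardinality:
  U → 5
  T → 5
  (U ⋈[f=a] T) → 2
  σ[c>=2]((U ⋈[f=a] T)) → 2

== RESULT ==
f | e | a | c
9 | 6 | 9 | 6
9 | 6 | 9 | 6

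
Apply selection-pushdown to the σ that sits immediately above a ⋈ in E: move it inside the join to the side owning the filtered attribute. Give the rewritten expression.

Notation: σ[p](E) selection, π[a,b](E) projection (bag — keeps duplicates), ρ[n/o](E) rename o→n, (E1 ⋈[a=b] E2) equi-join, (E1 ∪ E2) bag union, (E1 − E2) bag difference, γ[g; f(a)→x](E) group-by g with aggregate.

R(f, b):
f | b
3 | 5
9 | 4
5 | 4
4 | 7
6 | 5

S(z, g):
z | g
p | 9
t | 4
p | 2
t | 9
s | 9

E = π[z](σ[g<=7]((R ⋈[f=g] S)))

σ filters on g, owned by the right side.
E' = π[z]((R ⋈[f=g] σ[g<=7](S)))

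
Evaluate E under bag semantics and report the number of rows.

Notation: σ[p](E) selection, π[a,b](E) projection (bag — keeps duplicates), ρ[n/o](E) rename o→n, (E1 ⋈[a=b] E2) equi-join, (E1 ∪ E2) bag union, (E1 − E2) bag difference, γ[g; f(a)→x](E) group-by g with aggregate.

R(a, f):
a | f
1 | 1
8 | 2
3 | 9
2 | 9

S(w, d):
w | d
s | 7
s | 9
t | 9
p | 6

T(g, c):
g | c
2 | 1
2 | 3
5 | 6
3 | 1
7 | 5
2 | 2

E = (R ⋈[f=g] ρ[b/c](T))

Stepwise |·|:
  R → 4
  T → 6
  ρ[b/c](T) → 6
  (R ⋈[f=g] ρ[b/c](T)) → 3

|E| = 3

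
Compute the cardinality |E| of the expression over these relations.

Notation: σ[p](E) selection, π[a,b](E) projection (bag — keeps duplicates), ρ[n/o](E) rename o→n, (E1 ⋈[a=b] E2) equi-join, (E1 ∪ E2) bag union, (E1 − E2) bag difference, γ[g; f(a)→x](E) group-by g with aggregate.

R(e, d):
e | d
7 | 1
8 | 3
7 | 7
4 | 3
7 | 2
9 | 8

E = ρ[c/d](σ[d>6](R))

Row counts bottom-up:
  R → 6
  σ[d>6](R) → 2
  ρ[c/d](σ[d>6](R)) → 2

|E| = 2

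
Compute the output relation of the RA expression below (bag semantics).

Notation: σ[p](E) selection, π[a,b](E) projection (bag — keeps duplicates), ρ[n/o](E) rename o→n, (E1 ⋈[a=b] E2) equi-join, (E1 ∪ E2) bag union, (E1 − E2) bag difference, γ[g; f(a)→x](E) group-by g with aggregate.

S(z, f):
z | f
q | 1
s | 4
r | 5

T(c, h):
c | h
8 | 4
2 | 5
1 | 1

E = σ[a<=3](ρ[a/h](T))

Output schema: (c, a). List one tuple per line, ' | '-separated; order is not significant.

Per-node cardinality:
  T → 3
  ρ[a/h](T) → 3
  σ[a<=3](ρ[a/h](T)) → 1

== RESULT ==
c | a
1 | 1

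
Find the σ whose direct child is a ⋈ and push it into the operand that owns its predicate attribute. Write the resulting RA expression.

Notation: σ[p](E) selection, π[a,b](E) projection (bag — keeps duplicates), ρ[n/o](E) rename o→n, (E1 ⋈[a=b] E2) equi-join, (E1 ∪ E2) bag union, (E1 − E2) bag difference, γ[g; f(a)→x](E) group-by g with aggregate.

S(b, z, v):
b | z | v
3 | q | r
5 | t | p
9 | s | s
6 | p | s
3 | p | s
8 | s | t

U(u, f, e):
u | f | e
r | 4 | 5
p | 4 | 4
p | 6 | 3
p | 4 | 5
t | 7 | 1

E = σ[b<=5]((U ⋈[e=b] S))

σ filters on b, owned by the right side.
E' = (U ⋈[e=b] σ[b<=5](S))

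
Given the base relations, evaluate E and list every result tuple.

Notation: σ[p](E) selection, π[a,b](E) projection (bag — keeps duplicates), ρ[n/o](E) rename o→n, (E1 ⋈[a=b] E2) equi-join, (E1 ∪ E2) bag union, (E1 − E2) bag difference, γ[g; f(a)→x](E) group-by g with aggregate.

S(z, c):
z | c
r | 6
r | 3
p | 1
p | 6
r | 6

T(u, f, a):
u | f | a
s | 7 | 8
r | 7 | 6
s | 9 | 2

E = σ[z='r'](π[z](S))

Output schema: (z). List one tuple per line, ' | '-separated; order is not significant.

Stepwise |·|:
  S → 5
  π[z](S) → 5
  σ[z='r'](π[z](S)) → 3

== RESULT ==
z
r
r
r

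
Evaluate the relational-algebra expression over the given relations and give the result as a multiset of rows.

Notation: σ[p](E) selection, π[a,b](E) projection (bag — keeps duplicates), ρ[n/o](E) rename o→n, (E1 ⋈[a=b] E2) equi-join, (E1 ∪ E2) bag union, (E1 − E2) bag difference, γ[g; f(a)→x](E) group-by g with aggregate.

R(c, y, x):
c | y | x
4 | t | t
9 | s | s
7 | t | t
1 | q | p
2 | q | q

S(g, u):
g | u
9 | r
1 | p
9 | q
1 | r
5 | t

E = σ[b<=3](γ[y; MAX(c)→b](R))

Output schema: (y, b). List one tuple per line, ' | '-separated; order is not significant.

Per-node cardinality:
  R → 5
  γ[y; MAX(c)→b](R) → 3
  σ[b<=3](γ[y; MAX(c)→b](R)) → 1

== RESULT ==
y | b
q | 2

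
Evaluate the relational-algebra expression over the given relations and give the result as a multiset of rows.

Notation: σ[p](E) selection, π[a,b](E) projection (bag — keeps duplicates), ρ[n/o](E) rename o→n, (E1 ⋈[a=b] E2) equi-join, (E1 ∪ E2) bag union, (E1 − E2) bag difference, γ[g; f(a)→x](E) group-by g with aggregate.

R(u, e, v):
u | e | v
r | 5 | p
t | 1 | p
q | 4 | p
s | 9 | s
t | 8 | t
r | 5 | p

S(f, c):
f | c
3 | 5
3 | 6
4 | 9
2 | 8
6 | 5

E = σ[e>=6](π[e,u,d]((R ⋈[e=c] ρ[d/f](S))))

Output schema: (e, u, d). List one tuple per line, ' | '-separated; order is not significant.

Per-node cardinality:
  R → 6
  S → 5
  ρ[d/f](S) → 5
  (R ⋈[e=c] ρ[d/f](S)) → 6
  π[e,u,d]((R ⋈[e=c] ρ[d/f](S))) → 6
  σ[e>=6](π[e,u,d]((R ⋈[e=c] ρ[d/f](S)))) → 2

== RESULT ==
e | u | d
8 | t | 2
9 | s | 4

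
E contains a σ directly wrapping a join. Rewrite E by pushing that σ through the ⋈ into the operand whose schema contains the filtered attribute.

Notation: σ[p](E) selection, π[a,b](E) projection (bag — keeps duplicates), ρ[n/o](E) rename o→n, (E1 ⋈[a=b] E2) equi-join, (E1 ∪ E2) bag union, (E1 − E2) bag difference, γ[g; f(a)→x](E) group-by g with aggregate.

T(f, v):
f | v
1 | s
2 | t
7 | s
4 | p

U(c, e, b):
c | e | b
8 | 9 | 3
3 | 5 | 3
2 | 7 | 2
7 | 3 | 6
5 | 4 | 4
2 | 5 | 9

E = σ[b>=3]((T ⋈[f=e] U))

σ filters on b, owned by the right side.
E' = (T ⋈[f=e] σ[b>=3](U))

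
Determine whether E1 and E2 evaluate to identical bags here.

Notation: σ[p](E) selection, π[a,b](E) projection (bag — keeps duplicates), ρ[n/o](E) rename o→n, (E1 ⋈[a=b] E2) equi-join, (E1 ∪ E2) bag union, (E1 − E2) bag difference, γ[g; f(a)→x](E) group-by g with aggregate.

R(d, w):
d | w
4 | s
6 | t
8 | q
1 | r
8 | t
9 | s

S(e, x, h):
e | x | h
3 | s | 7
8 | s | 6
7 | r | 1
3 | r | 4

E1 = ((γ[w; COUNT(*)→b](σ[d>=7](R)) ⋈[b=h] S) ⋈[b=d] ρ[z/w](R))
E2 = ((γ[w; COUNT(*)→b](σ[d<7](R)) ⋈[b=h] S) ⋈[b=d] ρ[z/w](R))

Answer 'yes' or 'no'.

E1 subexpression sizes:
  R → 6
  σ[d>=7](R) → 3
  γ[w; COUNT(*)→b](σ[d>=7](R)) → 3
  S → 4
  (γ[w; COUNT(*)→b](σ[d>=7](R)) ⋈[b=h] S) → 3
  R → 6
  ρ[z/w](R) → 6
  ((γ[w; COUNT(*)→b](σ[d>=7](R)) ⋈[b=h] S) ⋈[b=d] ρ[z/w](R)) → 3
E2 subexpression sizes:
  R → 6
  σ[d<7](R) → 3
  γ[w; COUNT(*)→b](σ[d<7](R)) → 3
  S → 4
  (γ[w; COUNT(*)→b](σ[d<7](R)) ⋈[b=h] S) → 3
  R → 6
  ρ[z/w](R) → 6
  ((γ[w; COUNT(*)→b](σ[d<7](R)) ⋈[b=h] S) ⋈[b=d] ρ[z/w](R)) → 3

E1 result:
w | b | e | x | h | d | z
q | 1 | 7 | r | 1 | 1 | r
s | 1 | 7 | r | 1 | 1 | r
t | 1 | 7 | r | 1 | 1 | r
E2 result:
w | b | e | x | h | d | z
r | 1 | 7 | r | 1 | 1 | r
s | 1 | 7 | r | 1 | 1 | r
t | 1 | 7 | r | 1 | 1 | r
Witness: ('q', 1, 7, 'r', 1, 1, 'r') appears 1× in E1 but 0× in E2.

no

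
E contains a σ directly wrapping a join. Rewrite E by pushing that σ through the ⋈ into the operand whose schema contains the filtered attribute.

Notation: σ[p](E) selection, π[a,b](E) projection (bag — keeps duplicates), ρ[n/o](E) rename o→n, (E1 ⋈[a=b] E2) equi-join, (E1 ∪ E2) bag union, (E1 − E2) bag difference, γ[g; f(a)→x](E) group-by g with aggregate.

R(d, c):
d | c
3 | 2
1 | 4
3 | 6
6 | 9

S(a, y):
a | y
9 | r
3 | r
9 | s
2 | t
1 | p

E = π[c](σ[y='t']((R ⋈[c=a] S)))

σ filters on y, owned by the right side.
E' = π[c]((R ⋈[c=a] σ[y='t'](S)))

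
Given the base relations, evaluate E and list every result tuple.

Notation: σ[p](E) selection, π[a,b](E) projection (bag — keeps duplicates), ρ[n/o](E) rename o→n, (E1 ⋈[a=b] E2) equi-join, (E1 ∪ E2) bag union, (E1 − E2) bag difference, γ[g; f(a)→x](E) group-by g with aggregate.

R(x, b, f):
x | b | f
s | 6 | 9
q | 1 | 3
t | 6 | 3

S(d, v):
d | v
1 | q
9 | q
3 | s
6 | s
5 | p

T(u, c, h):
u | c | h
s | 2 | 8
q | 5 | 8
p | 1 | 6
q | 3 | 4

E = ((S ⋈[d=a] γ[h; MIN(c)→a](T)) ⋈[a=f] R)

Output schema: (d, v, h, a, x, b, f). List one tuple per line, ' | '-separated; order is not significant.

Per-node cardinality:
  S → 5
  T → 4
  γ[h; MIN(c)→a](T) → 3
  (S ⋈[d=a] γ[h; MIN(c)→a](T)) → 2
  R → 3
  ((S ⋈[d=a] γ[h; MIN(c)→a](T)) ⋈[a=f] R) → 2

== RESULT ==
d | v | h | a | x | b | f
3 | s | 4 | 3 | q | 1 | 3
3 | s | 4 | 3 | t | 6 | 3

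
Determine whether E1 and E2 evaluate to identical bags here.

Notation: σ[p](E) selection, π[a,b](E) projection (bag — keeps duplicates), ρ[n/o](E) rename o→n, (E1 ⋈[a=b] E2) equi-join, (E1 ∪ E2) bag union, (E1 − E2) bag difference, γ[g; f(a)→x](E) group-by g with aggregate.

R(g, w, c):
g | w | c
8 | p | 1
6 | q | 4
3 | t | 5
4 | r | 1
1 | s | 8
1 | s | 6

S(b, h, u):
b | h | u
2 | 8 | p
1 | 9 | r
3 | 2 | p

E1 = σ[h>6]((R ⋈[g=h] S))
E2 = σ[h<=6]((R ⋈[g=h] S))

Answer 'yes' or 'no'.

E1 row counts bottom-up:
  R → 6
  S → 3
  (R ⋈[g=h] S) → 1
  σ[h>6]((R ⋈[g=h] S)) → 1
E2 row counts bottom-up:
  R → 6
  S → 3
  (R ⋈[g=h] S) → 1
  σ[h<=6]((R ⋈[g=h] S)) → 0

E1 result:
g | w | c | b | h | u
8 | p | 1 | 2 | 8 | p
E2 result:
g | w | c | b | h | u
(0 rows)
Witness: (8, 'p', 1, 2, 8, 'p') appears 1× in E1 but 0× in E2.

no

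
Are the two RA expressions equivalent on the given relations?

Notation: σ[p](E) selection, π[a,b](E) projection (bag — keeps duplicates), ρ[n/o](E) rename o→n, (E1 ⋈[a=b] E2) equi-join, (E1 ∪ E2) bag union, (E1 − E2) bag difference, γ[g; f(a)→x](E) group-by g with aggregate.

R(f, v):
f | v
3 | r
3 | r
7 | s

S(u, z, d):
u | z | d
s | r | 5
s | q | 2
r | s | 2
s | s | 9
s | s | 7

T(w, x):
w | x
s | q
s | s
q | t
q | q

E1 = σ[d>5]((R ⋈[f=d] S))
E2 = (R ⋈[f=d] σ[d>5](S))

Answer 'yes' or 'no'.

E1 row counts bottom-up:
  R → 3
  S → 5
  (R ⋈[f=d] S) → 1
  σ[d>5]((R ⋈[f=d] S)) → 1
E2 row counts bottom-up:
  R → 3
  S → 5
  σ[d>5](S) → 2
  (R ⋈[f=d] σ[d>5](S)) → 1

E1 and E2 produce the same multiset:
f | v | u | z | d
7 | s | s | s | 7

yes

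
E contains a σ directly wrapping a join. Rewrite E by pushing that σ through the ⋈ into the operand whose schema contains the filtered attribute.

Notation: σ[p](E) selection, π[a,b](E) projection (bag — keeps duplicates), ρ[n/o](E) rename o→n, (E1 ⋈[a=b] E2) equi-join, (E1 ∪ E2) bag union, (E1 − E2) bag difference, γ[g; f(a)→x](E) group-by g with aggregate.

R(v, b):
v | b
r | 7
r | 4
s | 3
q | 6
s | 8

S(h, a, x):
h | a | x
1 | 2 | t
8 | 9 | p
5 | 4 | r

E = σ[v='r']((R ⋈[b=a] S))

σ filters on v, owned by the left side.
E' = (σ[v='r'](R) ⋈[b=a] S)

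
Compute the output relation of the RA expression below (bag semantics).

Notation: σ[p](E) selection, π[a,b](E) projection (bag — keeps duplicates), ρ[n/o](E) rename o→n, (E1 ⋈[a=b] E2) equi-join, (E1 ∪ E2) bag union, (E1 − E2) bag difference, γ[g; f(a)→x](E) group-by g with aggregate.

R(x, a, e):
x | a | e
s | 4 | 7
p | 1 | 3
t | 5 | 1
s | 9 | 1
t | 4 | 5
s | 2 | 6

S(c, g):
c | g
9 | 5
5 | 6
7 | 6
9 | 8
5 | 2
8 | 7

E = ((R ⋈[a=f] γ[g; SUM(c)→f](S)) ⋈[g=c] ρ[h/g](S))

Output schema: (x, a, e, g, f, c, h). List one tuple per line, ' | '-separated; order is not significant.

Stepwise |·|:
  R → 6
  S → 6
  γ[g; SUM(c)→f](S) → 5
  (R ⋈[a=f] γ[g; SUM(c)→f](S)) → 3
  S → 6
  ρ[h/g](S) → 6
  ((R ⋈[a=f] γ[g; SUM(c)→f](S)) ⋈[g=c] ρ[h/g](S)) → 3

== RESULT ==
x | a | e | g | f | c | h
s | 9 | 1 | 5 | 9 | 5 | 2
s | 9 | 1 | 5 | 9 | 5 | 6
s | 9 | 1 | 8 | 9 | 8 | 7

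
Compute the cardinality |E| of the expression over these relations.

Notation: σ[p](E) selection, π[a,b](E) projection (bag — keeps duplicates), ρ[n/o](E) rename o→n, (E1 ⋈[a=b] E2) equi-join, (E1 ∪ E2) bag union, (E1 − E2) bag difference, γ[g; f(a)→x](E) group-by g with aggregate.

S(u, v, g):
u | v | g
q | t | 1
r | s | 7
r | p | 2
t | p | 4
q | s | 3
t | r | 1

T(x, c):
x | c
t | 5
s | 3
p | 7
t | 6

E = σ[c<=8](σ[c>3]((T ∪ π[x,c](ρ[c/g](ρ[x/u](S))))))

Subexpression sizes:
  T → 4
  S → 6
  ρ[x/u](S) → 6
  ρ[c/g](ρ[x/u](S)) → 6
  π[x,c](ρ[c/g](ρ[x/u](S))) → 6
  (T ∪ π[x,c](ρ[c/g](ρ[x/u](S)))) → 10
  σ[c>3]((T ∪ π[x,c](ρ[c/g](ρ[x/u](S))))) → 5
  σ[c<=8](σ[c>3]((T ∪ π[x,c](ρ[c/g](ρ[x/u](S)))))) → 5

|E| = 5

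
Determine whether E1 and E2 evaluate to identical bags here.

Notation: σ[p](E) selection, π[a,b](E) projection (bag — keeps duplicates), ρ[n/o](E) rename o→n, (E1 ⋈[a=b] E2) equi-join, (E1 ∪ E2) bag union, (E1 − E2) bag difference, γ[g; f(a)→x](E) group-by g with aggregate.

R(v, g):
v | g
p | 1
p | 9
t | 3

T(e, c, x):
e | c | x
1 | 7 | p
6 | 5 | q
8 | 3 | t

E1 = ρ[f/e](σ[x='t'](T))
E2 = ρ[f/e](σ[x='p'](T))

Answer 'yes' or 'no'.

E1 subexpression sizes:
  T → 3
  σ[x='t'](T) → 1
  ρ[f/e](σ[x='t'](T)) → 1
E2 subexpression sizes:
  T → 3
  σ[x='p'](T) → 1
  ρ[f/e](σ[x='p'](T)) → 1

E1 result:
f | c | x
8 | 3 | t
E2 result:
f | c | x
1 | 7 | p
Witness: (8, 3, 't') appears 1× in E1 but 0× in E2.

no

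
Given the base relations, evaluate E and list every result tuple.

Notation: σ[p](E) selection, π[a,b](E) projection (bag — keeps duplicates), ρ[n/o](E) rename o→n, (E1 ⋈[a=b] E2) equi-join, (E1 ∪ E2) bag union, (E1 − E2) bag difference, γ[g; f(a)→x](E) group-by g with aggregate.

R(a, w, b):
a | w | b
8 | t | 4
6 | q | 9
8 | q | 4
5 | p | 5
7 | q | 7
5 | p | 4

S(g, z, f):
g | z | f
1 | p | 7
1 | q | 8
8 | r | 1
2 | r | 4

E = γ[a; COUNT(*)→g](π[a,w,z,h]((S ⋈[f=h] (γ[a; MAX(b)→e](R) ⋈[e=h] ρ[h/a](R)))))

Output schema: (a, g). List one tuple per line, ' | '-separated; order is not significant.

Stepwise |·|:
  S → 4
  R → 6
  γ[a; MAX(b)→e](R) → 4
  R → 6
  ρ[h/a](R) → 6
  (γ[a; MAX(b)→e](R) ⋈[e=h] ρ[h/a](R)) → 3
  (S ⋈[f=h] (γ[a; MAX(b)→e](R) ⋈[e=h] ρ[h/a](R))) → 1
  π[a,w,z,h]((S ⋈[f=h] (γ[a; MAX(b)→e](R) ⋈[e=h] ρ[h/a](R)))) → 1
  γ[a; COUNT(*)→g](π[a,w,z,h]((S ⋈[f=h] (γ[a; MAX(b)→e](R) ⋈[e=h] ρ[h/a](R))))) → 1

== RESULT ==
a | g
7 | 1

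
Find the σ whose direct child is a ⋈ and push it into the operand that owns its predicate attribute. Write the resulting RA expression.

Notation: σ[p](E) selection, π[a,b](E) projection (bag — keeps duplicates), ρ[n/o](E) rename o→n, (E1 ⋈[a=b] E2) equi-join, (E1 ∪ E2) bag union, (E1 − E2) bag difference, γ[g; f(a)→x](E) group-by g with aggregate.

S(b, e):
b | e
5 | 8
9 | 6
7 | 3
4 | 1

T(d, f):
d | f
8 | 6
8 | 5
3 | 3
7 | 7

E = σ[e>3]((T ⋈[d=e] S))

σ filters on e, owned by the right side.
E' = (T ⋈[d=e] σ[e>3](S))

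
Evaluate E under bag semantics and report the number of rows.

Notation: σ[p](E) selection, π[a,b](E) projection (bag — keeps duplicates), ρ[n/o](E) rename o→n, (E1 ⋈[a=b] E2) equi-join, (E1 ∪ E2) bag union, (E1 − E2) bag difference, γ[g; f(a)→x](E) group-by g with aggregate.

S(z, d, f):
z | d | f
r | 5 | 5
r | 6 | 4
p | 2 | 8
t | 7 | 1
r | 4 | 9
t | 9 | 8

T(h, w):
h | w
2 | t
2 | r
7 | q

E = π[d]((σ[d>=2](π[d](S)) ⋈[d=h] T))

Subexpression sizes:
  S → 6
  π[d](S) → 6
  σ[d>=2](π[d](S)) → 6
  T → 3
  (σ[d>=2](π[d](S)) ⋈[d=h] T) → 3
  π[d]((σ[d>=2](π[d](S)) ⋈[d=h] T)) → 3

|E| = 3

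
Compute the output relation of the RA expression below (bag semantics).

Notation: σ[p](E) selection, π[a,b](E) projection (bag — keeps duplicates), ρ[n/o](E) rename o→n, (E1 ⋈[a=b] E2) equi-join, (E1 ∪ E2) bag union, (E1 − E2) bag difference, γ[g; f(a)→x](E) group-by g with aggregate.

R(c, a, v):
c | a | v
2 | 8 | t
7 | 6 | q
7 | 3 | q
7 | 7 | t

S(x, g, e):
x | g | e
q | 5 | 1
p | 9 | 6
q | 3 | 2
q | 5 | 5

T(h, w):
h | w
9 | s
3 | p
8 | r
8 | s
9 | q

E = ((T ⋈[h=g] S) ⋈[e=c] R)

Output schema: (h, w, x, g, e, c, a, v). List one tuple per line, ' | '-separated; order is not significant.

Row counts bottom-up:
  T → 5
  S → 4
  (T ⋈[h=g] S) → 3
  R → 4
  ((T ⋈[h=g] S) ⋈[e=c] R) → 1

== RESULT ==
h | w | x | g | e | c | a | v
3 | p | q | 3 | 2 | 2 | 8 | t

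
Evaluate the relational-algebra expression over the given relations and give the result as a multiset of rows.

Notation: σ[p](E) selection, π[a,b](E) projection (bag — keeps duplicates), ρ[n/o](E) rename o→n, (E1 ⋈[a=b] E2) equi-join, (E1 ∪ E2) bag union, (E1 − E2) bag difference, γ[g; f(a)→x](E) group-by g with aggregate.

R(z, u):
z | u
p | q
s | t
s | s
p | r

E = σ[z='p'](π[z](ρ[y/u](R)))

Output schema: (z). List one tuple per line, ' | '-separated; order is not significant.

Row counts bottom-up:
  R → 4
  ρ[y/u](R) → 4
  π[z](ρ[y/u](R)) → 4
  σ[z='p'](π[z](ρ[y/u](R))) → 2

== RESULT ==
z
p
p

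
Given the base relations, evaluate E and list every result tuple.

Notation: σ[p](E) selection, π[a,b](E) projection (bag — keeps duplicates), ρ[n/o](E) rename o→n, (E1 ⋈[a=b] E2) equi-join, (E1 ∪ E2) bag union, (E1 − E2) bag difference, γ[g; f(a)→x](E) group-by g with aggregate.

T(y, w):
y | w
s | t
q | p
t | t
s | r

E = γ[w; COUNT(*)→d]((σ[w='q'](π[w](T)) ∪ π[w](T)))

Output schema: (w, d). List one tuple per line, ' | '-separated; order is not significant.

Per-node cardinality:
  T → 4
  π[w](T) → 4
  σ[w='q'](π[w](T)) → 0
  T → 4
  π[w](T) → 4
  (σ[w='q'](π[w](T)) ∪ π[w](T)) → 4
  γ[w; COUNT(*)→d]((σ[w='q'](π[w](T)) ∪ π[w](T))) → 3

== RESULT ==
w | d
p | 1
r | 1
t | 2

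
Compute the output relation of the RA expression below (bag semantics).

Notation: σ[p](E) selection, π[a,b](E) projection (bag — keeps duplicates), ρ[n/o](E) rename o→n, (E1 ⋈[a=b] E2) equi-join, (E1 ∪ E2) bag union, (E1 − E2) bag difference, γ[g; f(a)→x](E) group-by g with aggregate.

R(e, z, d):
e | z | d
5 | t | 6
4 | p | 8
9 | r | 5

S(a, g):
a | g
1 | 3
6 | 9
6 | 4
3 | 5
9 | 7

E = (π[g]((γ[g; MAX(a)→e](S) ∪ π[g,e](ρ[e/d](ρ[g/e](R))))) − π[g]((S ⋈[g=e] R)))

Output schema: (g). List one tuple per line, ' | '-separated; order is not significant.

Subexpression sizes:
  S → 5
  γ[g; MAX(a)→e](S) → 5
  R → 3
  ρ[g/e](R) → 3
  ρ[e/d](ρ[g/e](R)) → 3
  π[g,e](ρ[e/d](ρ[g/e](R))) → 3
  (γ[g; MAX(a)→e](S) ∪ π[g,e](ρ[e/d](ρ[g/e](R)))) → 8
  π[g]((γ[g; MAX(a)→e](S) ∪ π[g,e](ρ[e/d](ρ[g/e](R))))) → 8
  S → 5
  R → 3
  (S ⋈[g=e] R) → 3
  π[g]((S ⋈[g=e] R)) → 3
  (π[g]((γ[g; MAX(a)→e](S) ∪ π[g,e](ρ[e/d](ρ[g/e](R))))) − π[g]((S ⋈[g=e] R))) → 5

== RESULT ==
g
3
4
5
7
9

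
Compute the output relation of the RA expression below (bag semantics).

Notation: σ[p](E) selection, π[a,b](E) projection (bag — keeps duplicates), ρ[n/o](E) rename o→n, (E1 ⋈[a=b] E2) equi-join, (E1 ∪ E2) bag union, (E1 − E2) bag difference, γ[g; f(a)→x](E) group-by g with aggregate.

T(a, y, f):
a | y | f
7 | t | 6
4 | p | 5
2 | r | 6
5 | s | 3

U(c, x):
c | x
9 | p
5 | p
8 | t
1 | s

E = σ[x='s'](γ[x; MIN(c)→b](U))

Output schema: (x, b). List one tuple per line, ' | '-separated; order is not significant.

Per-node cardinality:
  U → 4
  γ[x; MIN(c)→b](U) → 3
  σ[x='s'](γ[x; MIN(c)→b](U)) → 1

== RESULT ==
x | b
s | 1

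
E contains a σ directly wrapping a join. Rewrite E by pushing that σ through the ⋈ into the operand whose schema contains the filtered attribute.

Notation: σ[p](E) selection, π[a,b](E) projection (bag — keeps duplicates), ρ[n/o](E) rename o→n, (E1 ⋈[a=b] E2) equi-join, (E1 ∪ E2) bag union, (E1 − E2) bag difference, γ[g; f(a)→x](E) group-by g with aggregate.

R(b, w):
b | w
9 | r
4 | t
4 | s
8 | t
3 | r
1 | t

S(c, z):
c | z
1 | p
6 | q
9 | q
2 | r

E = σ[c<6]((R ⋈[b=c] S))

σ filters on c, owned by the right side.
E' = (R ⋈[b=c] σ[c<6](S))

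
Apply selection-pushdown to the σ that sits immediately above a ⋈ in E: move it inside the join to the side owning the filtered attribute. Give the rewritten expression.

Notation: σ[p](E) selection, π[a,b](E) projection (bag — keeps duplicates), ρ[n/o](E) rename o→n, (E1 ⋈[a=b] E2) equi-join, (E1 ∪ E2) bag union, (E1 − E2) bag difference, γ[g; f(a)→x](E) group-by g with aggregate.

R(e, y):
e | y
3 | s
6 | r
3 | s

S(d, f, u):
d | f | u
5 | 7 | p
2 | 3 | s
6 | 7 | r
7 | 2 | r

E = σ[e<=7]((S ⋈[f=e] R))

σ filters on e, owned by the right side.
E' = (S ⋈[f=e] σ[e<=7](R))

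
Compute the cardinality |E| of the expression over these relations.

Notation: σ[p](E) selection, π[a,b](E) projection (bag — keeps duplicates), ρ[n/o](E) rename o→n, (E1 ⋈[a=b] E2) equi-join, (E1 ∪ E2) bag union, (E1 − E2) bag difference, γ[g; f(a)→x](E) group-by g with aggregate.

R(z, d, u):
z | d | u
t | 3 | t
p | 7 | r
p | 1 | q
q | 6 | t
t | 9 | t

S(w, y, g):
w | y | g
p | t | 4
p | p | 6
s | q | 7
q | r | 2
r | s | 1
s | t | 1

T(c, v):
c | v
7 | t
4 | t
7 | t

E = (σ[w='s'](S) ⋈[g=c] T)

Row counts bottom-up:
  S → 6
  σ[w='s'](S) → 2
  T → 3
  (σ[w='s'](S) ⋈[g=c] T) → 2

|E| = 2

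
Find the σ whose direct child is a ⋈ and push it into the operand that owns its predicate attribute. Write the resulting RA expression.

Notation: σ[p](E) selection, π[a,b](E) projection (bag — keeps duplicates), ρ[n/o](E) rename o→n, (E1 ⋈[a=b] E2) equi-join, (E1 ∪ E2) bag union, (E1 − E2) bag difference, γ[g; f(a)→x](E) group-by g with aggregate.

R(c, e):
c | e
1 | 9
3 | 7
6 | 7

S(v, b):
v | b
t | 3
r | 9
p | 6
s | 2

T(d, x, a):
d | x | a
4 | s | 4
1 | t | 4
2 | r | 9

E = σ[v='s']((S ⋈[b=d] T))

σ filters on v, owned by the left side.
E' = (σ[v='s'](S) ⋈[b=d] T)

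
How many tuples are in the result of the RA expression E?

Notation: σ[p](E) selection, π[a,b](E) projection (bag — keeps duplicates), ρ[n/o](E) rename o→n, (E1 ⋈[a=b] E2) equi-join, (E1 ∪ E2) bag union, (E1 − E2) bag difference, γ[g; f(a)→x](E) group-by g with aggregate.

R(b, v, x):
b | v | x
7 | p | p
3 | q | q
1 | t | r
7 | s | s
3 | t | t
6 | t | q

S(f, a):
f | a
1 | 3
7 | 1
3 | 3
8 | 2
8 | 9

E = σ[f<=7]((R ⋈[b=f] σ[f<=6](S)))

Stepwise |·|:
  R → 6
  S → 5
  σ[f<=6](S) → 2
  (R ⋈[b=f] σ[f<=6](S)) → 3
  σ[f<=7]((R ⋈[b=f] σ[f<=6](S))) → 3

|E| = 3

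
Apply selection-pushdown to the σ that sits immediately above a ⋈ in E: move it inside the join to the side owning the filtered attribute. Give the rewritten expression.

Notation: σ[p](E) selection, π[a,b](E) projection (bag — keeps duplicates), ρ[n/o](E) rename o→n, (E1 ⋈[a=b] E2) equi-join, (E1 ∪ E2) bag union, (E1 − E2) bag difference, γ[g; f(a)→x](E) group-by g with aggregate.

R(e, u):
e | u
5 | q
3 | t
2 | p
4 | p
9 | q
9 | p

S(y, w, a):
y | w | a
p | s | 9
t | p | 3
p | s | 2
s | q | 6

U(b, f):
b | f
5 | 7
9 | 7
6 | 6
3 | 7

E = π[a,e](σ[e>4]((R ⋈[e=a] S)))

σ filters on e, owned by the left side.
E' = π[a,e]((σ[e>4](R) ⋈[e=a] S))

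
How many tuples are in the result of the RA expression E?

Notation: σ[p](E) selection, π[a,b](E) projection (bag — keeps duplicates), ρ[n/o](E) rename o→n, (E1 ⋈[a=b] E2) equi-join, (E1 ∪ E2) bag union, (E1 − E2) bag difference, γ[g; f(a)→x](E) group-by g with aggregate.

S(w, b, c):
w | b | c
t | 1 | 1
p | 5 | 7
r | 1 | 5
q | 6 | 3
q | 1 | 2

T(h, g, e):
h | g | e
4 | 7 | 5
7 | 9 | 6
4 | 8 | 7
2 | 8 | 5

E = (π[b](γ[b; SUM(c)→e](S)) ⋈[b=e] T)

Per-node cardinality:
  S → 5
  γ[b; SUM(c)→e](S) → 3
  π[b](γ[b; SUM(c)→e](S)) → 3
  T → 4
  (π[b](γ[b; SUM(c)→e](S)) ⋈[b=e] T) → 3

|E| = 3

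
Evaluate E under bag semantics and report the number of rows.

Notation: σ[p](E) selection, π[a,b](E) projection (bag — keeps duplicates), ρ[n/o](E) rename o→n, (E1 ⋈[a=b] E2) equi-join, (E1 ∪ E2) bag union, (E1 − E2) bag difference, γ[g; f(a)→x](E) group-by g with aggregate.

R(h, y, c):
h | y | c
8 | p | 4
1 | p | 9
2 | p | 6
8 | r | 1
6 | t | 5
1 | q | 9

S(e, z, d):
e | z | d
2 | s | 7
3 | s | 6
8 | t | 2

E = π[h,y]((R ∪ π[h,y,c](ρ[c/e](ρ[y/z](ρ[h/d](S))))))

Subexpression sizes:
  R → 6
  S → 3
  ρ[h/d](S) → 3
  ρ[y/z](ρ[h/d](S)) → 3
  ρ[c/e](ρ[y/z](ρ[h/d](S))) → 3
  π[h,y,c](ρ[c/e](ρ[y/z](ρ[h/d](S)))) → 3
  (R ∪ π[h,y,c](ρ[c/e](ρ[y/z](ρ[h/d](S))))) → 9
  π[h,y]((R ∪ π[h,y,c](ρ[c/e](ρ[y/z](ρ[h/d](S)))))) → 9

|E| = 9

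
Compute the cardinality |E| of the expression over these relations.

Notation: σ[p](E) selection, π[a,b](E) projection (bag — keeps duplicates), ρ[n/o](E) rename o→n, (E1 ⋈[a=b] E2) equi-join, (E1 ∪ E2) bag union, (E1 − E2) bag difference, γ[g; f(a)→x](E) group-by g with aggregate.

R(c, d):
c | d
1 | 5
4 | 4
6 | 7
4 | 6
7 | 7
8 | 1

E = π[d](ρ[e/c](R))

Stepwise |·|:
  R → 6
  ρ[e/c](R) → 6
  π[d](ρ[e/c](R)) → 6

|E| = 6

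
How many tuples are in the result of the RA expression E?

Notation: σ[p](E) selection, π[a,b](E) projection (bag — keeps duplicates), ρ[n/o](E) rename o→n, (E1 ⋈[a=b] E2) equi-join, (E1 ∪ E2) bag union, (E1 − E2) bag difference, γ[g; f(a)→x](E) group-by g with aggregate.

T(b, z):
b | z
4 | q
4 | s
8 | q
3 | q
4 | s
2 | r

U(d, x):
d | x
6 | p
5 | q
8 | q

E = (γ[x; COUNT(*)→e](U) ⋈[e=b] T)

Row counts bottom-up:
  U → 3
  γ[x; COUNT(*)→e](U) → 2
  T → 6
  (γ[x; COUNT(*)→e](U) ⋈[e=b] T) → 1

|E| = 1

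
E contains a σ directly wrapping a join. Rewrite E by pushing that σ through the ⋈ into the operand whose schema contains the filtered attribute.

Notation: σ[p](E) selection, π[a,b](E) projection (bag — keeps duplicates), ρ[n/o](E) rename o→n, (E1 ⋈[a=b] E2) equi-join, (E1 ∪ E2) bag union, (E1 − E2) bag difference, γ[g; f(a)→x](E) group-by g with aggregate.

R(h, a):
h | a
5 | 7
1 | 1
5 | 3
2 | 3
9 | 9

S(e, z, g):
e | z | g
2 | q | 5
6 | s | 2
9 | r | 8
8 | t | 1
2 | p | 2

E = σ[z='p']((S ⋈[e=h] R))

σ filters on z, owned by the left side.
E' = (σ[z='p'](S) ⋈[e=h] R)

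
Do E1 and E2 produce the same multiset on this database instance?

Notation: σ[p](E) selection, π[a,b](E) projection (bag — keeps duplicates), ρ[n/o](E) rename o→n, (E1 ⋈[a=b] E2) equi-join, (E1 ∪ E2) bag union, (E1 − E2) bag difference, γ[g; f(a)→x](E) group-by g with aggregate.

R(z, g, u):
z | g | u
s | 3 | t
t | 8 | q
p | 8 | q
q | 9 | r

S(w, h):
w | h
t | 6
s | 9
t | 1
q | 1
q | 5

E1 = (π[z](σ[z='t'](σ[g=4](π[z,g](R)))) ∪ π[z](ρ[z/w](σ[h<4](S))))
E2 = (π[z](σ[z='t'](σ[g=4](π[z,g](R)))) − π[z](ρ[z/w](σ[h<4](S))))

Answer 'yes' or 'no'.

E1 stepwise |·|:
  R → 4
  π[z,g](R) → 4
  σ[g=4](π[z,g](R)) → 0
  σ[z='t'](σ[g=4](π[z,g](R))) → 0
  π[z](σ[z='t'](σ[g=4](π[z,g](R)))) → 0
  S → 5
  σ[h<4](S) → 2
  ρ[z/w](σ[h<4](S)) → 2
  π[z](ρ[z/w](σ[h<4](S))) → 2
  (π[z](σ[z='t'](σ[g=4](π[z,g](R)))) ∪ π[z](ρ[z/w](σ[h<4](S)))) → 2
E2 stepwise |·|:
  R → 4
  π[z,g](R) → 4
  σ[g=4](π[z,g](R)) → 0
  σ[z='t'](σ[g=4](π[z,g](R))) → 0
  π[z](σ[z='t'](σ[g=4](π[z,g](R)))) → 0
  S → 5
  σ[h<4](S) → 2
  ρ[z/w](σ[h<4](S)) → 2
  π[z](ρ[z/w](σ[h<4](S))) → 2
  (π[z](σ[z='t'](σ[g=4](π[z,g](R)))) − π[z](ρ[z/w](σ[h<4](S)))) → 0

E1 result:
z
q
t
E2 result:
z
(0 rows)
Witness: ('t',) appears 1× in E1 but 0× in E2.

no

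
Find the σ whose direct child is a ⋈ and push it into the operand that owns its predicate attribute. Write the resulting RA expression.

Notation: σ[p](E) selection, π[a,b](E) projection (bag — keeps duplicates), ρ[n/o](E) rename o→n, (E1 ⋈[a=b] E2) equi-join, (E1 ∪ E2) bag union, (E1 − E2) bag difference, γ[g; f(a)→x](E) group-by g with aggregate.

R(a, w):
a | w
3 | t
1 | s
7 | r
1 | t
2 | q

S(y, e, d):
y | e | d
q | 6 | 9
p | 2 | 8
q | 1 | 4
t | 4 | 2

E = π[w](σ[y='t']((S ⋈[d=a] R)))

σ filters on y, owned by the left side.
E' = π[w]((σ[y='t'](S) ⋈[d=a] R))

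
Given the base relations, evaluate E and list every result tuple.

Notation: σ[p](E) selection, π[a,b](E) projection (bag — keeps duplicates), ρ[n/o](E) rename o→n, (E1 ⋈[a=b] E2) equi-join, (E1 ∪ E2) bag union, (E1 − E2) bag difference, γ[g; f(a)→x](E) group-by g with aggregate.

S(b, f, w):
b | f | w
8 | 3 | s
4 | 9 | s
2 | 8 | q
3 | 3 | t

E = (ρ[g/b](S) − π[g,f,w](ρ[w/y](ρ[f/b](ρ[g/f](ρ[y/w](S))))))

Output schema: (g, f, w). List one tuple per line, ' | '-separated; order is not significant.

Per-node cardinality:
  S → 4
  ρ[g/b](S) → 4
  S → 4
  ρ[y/w](S) → 4
  ρ[g/f](ρ[y/w](S)) → 4
  ρ[f/b](ρ[g/f](ρ[y/w](S))) → 4
  ρ[w/y](ρ[f/b](ρ[g/f](ρ[y/w](S)))) → 4
  π[g,f,w](ρ[w/y](ρ[f/b](ρ[g/f](ρ[y/w](S))))) → 4
  (ρ[g/b](S) − π[g,f,w](ρ[w/y](ρ[f/b](ρ[g/f](ρ[y/w](S)))))) → 3

== RESULT ==
g | f | w
2 | 8 | q
4 | 9 | s
8 | 3 | s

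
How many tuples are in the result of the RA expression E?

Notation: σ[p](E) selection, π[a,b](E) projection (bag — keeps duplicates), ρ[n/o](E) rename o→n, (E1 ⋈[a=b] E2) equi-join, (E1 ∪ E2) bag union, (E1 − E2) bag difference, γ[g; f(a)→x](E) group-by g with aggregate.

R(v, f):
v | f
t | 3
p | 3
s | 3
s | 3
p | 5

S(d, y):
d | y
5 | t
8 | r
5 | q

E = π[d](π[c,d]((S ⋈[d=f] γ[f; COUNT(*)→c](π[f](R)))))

Subexpression sizes:
  S → 3
  R → 5
  π[f](R) → 5
  γ[f; COUNT(*)→c](π[f](R)) → 2
  (S ⋈[d=f] γ[f; COUNT(*)→c](π[f](R))) → 2
  π[c,d]((S ⋈[d=f] γ[f; COUNT(*)→c](π[f](R)))) → 2
  π[d](π[c,d]((S ⋈[d=f] γ[f; COUNT(*)→c](π[f](R))))) → 2

|E| = 2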